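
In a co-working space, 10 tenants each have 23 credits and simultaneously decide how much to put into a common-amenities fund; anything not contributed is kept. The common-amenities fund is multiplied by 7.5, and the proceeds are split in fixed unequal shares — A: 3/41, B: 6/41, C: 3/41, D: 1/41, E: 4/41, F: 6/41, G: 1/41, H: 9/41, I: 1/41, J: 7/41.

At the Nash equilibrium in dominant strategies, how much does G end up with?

A player with share s gets back 7.5·s per unit contributed, so full contribution is dominant for anyone with s > 1/7.5 = 0.1333 and zero contribution is dominant for anyone below.
B, F, H and J are above the threshold, contributing 23 each; the remaining 6 contribute 0. Total contributed: 92.
G keeps 23 and receives 7.5 × 92 × 1/41 = 16.83 from the common-amenities fund, for a payoff of 39.83.

39.83 credits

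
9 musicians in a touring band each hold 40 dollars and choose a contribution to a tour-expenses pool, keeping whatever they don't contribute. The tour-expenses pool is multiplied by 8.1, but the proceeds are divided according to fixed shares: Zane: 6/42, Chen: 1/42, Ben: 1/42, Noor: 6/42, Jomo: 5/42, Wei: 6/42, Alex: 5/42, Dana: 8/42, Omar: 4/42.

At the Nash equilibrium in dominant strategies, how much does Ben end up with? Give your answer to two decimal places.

70.86 dollars

Each unit j contributes comes back to j as 8.1 × (j's share), so j prefers to contribute only if that share exceeds 1/8.1 = 0.1235; otherwise keeping the unit dominates.
Zane, Noor, Wei and Dana are above the threshold, contributing 40 each; the remaining 5 contribute 0. Total contributed: 160.
Ben keeps 40 and receives 8.1 × 160 × 1/42 = 30.86 from the tour-expenses pool, for a payoff of 70.86.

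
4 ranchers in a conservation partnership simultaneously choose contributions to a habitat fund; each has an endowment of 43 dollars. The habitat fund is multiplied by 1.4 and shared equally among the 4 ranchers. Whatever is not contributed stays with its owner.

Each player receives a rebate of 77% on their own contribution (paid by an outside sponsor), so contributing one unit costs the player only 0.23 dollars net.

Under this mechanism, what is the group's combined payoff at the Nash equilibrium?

373.24 dollars

With the mechanism, a contributed unit returns (1.4/4) / 0.23 = 1.5217 per unit of net cost to the contributor — now above 1 — so contributing fully is weakly dominant for every player.
So the Nash equilibrium is full contribution by all 4; the group earns 4 × (43 × 0.77 + 1.4 × 43) = 373.24.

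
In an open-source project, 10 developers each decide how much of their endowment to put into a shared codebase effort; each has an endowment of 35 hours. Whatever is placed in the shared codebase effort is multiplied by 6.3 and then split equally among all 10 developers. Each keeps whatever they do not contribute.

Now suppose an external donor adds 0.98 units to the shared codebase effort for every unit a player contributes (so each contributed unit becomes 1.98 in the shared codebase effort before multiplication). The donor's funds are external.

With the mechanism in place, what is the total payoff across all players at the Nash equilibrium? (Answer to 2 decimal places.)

4365.90 hours

The effective private return per unit is now 6.3 × 1.98 / 10 = 1.2474 > 1, so every player's dominant strategy flips to full contribution.
At the Nash equilibrium everyone contributes 35. Group total payoff = 6.3 × 1.98 × 350 = 4365.90.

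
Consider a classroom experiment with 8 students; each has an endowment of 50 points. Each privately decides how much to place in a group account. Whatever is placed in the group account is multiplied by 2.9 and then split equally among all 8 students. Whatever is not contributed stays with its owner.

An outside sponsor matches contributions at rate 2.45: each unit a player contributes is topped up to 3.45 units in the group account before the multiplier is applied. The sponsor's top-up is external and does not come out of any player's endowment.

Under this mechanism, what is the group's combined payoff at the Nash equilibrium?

4002.00 points

With the mechanism, a contributed unit returns 2.9 × 3.45 / 8 = 1.2506 per unit of net cost to the contributor — now above 1 — so contributing fully is weakly dominant for every player.
So the Nash equilibrium is full contribution by all 8; the group earns 2.9 × 3.45 × 400 = 4002.00.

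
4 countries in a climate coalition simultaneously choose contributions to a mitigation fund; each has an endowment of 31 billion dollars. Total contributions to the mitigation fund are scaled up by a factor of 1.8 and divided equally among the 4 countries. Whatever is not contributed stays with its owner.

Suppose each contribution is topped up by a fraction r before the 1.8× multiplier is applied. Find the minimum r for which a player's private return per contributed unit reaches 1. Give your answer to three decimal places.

1.222

With matching at rate r, one contributed unit becomes (1 + r) in the mitigation fund and returns 1.8 × (1 + r) / 4 to the contributor.
Setting this equal to 1: 1 + r = 4/1.8 = 2.2222.
So the minimum matching rate is r = 2.2222 − 1 = 1.222.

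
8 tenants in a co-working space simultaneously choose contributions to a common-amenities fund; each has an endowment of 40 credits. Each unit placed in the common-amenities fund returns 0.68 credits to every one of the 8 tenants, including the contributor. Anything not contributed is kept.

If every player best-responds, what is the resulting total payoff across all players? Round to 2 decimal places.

The private return per contributed unit is 0.68 < 1, so contributing 0 is dominant for every player. At the Nash equilibrium everyone keeps their 40, and the group total is 8 × 40 = 320.

320.00 credits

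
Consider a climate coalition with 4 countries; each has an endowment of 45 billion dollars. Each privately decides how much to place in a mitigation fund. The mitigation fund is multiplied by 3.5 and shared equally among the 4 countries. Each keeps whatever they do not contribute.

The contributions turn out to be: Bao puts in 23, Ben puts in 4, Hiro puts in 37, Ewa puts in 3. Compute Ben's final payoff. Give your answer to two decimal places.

99.63 billion dollars

Total contributed: 23 + 4 + 37 + 3 = 67.
Each receives 3.5 × 67 / 4 = 58.63 from the mitigation fund.
Ben keeps 45 − 4 = 41, so Ben's payoff is 41 + 58.63 = 99.63.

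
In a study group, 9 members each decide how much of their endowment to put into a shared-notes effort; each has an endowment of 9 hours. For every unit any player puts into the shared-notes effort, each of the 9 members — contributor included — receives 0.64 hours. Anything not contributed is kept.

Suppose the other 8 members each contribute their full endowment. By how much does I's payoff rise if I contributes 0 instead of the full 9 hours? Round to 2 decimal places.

3.24 hours

Switching from a contribution of 9 to 0 lets I keep an extra 9 hours, but lowers the shared-notes effort by 9, which costs I their own share of that drop: 0.64 × 9 = 5.76.
Net gain = 9 − 5.76 = 3.24. The private return per contributed unit (0.64) is below 1, so free-riding is indeed the best response regardless of what the others do.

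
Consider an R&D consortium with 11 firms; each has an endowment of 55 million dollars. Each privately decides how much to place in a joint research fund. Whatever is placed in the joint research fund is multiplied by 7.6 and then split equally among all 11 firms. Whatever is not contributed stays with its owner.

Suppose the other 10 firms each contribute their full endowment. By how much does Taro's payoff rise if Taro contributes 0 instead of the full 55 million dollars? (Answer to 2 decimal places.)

Switching from a contribution of 55 to 0 lets Taro keep an extra 55 million dollars, but lowers the joint research fund by 55, which costs Taro their own share of that drop: 7.6/11 × 55 = 38.00.
Net gain = 55 − 38.00 = 17.00. The private return per contributed unit (0.6909) is below 1, so free-riding is indeed the best response regardless of what the others do.

17.00 million dollars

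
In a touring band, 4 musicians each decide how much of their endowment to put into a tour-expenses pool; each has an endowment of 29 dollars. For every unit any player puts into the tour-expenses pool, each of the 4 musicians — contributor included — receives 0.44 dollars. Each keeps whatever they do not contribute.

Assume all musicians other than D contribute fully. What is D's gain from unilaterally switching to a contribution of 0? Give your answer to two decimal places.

Switching from a contribution of 29 to 0 lets D keep an extra 29 dollars, but lowers the tour-expenses pool by 29, which costs D their own share of that drop: 0.44 × 29 = 12.76.
Net gain = 29 − 12.76 = 16.24. The private return per contributed unit (0.44) is below 1, so free-riding is indeed the best response regardless of what the others do.

16.24 dollars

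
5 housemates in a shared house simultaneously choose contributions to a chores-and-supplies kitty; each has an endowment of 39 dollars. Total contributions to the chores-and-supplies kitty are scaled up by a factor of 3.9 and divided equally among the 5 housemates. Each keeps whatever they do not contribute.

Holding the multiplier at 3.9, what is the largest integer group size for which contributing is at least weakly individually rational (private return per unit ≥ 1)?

3

Private return per unit is 3.9/(group size), which is ≥ 1 whenever the group size is ≤ 3.9.
The largest such integer is 3.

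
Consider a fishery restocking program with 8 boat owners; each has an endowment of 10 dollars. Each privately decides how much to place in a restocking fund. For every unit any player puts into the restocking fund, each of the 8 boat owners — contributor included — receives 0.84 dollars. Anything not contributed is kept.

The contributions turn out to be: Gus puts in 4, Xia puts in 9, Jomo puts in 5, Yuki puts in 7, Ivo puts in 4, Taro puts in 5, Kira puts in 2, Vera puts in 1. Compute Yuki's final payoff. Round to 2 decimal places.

34.08 dollars

Total contributed: 4 + 9 + 5 + 7 + 4 + 5 + 2 + 1 = 37.
Each receives 0.84 × 37 = 31.08 from the restocking fund.
Yuki keeps 10 − 7 = 3, so Yuki's payoff is 3 + 31.08 = 34.08.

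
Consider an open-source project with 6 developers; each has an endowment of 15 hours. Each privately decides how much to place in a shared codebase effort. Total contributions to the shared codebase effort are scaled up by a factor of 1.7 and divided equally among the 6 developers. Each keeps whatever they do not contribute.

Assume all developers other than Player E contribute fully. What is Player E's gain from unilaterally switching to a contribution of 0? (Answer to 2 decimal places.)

Switching from a contribution of 15 to 0 lets Player E keep an extra 15 hours, but lowers the shared codebase effort by 15, which costs Player E their own share of that drop: 1.7/6 × 15 = 4.25.
Net gain = 15 − 4.25 = 10.75. The private return per contributed unit (0.2833) is below 1, so free-riding is indeed the best response regardless of what the others do.

10.75 hours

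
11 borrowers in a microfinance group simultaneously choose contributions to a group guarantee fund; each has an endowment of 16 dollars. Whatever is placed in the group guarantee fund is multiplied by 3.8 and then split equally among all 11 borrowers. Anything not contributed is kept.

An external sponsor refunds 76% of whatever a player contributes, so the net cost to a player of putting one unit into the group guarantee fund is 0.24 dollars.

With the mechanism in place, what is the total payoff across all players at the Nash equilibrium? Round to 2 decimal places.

802.56 dollars

Under the mechanism each unit contributed yields (3.8/11) / 0.24 = 1.4394 back to its contributor per unit of net cost, which exceeds 1, making full contribution the dominant choice for everyone.
At the Nash equilibrium everyone contributes 16. Group total payoff = 11 × (16 × 0.76 + 3.8 × 16) = 802.56.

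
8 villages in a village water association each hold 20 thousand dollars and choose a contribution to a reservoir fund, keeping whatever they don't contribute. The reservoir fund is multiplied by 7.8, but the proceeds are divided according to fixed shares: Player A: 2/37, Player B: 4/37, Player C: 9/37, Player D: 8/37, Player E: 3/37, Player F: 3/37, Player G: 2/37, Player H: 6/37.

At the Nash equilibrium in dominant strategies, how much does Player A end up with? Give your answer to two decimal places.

For player j, contributing a unit is worthwhile iff 7.8 × (j's share) ≥ 1, i.e. iff j's share is at least 0.1282.
The shares above 0.1282 belong to Player C, Player D and Player H, contributing 20 each; the remaining 5 contribute 0. Total contributed: 60.
Player A keeps 20 and receives 7.8 × 60 × 2/37 = 25.30 from the reservoir fund, for a payoff of 45.30.

45.30 thousand dollars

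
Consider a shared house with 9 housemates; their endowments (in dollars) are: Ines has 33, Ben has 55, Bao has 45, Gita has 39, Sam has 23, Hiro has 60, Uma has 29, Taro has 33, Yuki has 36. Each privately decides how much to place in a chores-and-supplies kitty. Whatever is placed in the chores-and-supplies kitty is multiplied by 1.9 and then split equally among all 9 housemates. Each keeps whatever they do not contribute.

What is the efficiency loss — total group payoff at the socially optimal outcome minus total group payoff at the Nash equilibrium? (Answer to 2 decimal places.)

317.70 dollars

The private return per contributed unit is 1.9/9 = 0.2111 < 1 for every player regardless of endowment, so the Nash equilibrium is zero contribution and the group total is Σ E_j = 33 + 55 + 45 + 39 + 23 + 60 + 29 + 33 + 36 = 353.
Each contributed unit returns 1.900 to the group, so the social optimum is full contribution by everyone: group total = 1.900 × 353 = 670.70.
Efficiency loss = (1.900 − 1) × 353 = 317.70.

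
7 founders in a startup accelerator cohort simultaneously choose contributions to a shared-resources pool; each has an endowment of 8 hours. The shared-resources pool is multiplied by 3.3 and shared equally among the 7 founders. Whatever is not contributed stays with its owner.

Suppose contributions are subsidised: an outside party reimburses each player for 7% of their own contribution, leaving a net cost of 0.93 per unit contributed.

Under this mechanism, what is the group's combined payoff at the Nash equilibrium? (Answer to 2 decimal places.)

56.00 hours

The effective private return is (3.3/7) / 0.93 = 0.5069, which is still under 1, so the mechanism doesn't change anyone's dominant strategy: zero contribution.
At the Nash equilibrium no one contributes; group total payoff = 7 × 8 = 56.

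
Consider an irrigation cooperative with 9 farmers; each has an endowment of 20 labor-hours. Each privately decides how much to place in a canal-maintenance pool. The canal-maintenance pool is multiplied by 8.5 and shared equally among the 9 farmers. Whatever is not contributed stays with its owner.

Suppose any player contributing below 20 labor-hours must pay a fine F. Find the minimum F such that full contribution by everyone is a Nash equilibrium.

1.11 labor-hours

Given the others contribute fully, the best deviation is to contribute 0 (any partial contribution still incurs the fine and gives up units whose private return 0.9444 is below 1).
Deviating from 20 to 0 saves 20 labor-hours but forfeits the deviator's share of the drop in the canal-maintenance pool: 8.5/9 × 20 = 18.89.
So the deviation gain is 20 − 18.89 = 1.11, and the fine must be at least 1.11 labor-hours to wipe it out.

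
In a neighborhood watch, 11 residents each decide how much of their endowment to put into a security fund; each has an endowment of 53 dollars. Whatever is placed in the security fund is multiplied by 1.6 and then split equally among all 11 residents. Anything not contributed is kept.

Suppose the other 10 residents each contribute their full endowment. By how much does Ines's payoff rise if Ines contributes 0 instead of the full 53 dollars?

Switching from a contribution of 53 to 0 lets Ines keep an extra 53 dollars, but lowers the security fund by 53, which costs Ines their own share of that drop: 1.6/11 × 53 = 7.71.
Net gain = 53 − 7.71 = 45.29. The private return per contributed unit (0.1455) is below 1, so free-riding is indeed the best response regardless of what the others do.

45.29 dollars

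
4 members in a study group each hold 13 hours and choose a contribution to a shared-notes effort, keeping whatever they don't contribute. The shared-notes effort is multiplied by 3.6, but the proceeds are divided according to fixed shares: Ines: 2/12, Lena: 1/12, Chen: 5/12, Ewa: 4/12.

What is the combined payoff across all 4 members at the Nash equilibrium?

Each unit j contributes comes back to j as 3.6 × (j's share), so j prefers to contribute only if that share exceeds 1/3.6 = 0.2778; otherwise keeping the unit dominates.
The shares above 0.2778 belong to Chen and Ewa, contributing 13 each; the remaining 2 contribute 0. Total contributed: 26.
The shared-notes effort pays out 3.6 × 26 = 93.60 in total (split across the unequal shares, but the aggregate is all that matters for the group sum).
The 2 free-riders keep 13 each, adding 26. Group total = 26 + 93.60 = 119.60.

119.60 hours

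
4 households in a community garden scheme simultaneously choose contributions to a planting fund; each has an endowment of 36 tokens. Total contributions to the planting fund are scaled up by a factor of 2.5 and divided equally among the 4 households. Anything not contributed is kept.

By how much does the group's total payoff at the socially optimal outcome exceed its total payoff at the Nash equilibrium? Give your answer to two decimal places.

Each contributed unit returns 2.5/4 = 0.6250 to its contributor — below 1 — so contributing 0 is dominant for every player. At the Nash equilibrium everyone keeps their 36, and the group total is 4 × 36 = 144.
Each contributed unit returns 2.500 to the group as a whole (0.6250 to each of 4 players), which exceeds 1, so the social optimum is full contribution: group total = 2.500 × 144 = 360.00.
Efficiency loss = 360.00 − 144 = 216.00.

216.00 tokens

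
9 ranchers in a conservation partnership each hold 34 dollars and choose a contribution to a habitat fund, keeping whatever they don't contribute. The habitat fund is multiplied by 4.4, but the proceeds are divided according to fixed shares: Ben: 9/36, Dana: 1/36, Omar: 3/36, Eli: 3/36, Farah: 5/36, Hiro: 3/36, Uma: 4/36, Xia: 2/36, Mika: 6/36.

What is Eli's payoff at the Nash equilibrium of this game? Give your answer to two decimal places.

46.47 dollars

For player j, contributing a unit is worthwhile iff 4.4 × (j's share) ≥ 1, i.e. iff j's share is at least 0.2273.
The only share above 0.2273 is Ben's 9/36, contributing 34; the remaining 8 contribute 0. Total contributed: 34.
Eli keeps 34 and receives 4.4 × 34 × 3/36 = 12.47 from the habitat fund, for a payoff of 46.47.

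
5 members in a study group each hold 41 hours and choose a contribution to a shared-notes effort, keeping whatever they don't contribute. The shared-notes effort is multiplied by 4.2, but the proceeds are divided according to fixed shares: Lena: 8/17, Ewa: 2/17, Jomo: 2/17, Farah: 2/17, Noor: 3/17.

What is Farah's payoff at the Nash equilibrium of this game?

61.26 hours

For player j, contributing a unit is worthwhile iff 4.2 × (j's share) ≥ 1, i.e. iff j's share is at least 0.2381.
Lena alone (share 8/17) is above the threshold, contributing 41; the remaining 4 contribute 0. Total contributed: 41.
Farah keeps 41 and receives 4.2 × 41 × 2/17 = 20.26 from the shared-notes effort, for a payoff of 61.26.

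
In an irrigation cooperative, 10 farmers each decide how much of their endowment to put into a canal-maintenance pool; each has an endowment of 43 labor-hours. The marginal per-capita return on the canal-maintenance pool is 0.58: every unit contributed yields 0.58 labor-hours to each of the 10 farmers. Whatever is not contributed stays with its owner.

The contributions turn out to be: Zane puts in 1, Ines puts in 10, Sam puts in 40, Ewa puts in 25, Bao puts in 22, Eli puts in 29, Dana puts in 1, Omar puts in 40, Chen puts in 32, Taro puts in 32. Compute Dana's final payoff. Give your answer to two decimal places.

Total contributed: 1 + 10 + 40 + 25 + 22 + 29 + 1 + 40 + 32 + 32 = 232.
Each receives 0.58 × 232 = 134.56 from the canal-maintenance pool.
Dana keeps 43 − 1 = 42, so Dana's payoff is 42 + 134.56 = 176.56.

176.56 labor-hours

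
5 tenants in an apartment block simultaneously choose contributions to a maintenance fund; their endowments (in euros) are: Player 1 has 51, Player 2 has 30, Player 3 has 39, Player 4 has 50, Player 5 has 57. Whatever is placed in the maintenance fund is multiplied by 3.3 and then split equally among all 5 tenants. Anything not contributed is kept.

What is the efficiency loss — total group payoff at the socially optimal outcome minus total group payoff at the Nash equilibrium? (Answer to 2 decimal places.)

The private return per contributed unit is 3.3/5 = 0.6600 < 1 for every player regardless of endowment, so the Nash equilibrium is zero contribution and the group total is Σ E_j = 51 + 30 + 39 + 50 + 57 = 227.
Each contributed unit returns 3.300 to the group, so the social optimum is full contribution by everyone: group total = 3.300 × 227 = 749.10.
Efficiency loss = (3.300 − 1) × 227 = 522.10.

522.10 euros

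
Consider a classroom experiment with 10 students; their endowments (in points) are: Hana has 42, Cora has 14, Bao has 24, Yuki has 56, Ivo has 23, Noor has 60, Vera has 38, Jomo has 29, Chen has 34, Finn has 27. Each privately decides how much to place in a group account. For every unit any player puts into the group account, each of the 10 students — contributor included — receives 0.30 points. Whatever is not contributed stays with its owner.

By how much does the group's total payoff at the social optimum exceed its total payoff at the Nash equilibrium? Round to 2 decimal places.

The private return per contributed unit is 0.30 < 1 for everyone, so the Nash equilibrium is zero contribution and the group total is Σ E_j = 42 + 14 + 24 + 56 + 23 + 60 + 38 + 29 + 34 + 27 = 347.
Each contributed unit returns 3.000 to the group, so the social optimum is full contribution by everyone: group total = 3.000 × 347 = 1041.00.
Efficiency loss = (3.000 − 1) × 347 = 694.00.

694.00 points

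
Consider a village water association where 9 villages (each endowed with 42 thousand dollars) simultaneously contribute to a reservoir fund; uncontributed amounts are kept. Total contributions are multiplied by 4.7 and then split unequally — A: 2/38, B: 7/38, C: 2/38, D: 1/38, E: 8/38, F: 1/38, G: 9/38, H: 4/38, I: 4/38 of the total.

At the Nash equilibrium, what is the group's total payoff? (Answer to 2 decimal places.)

533.40 thousand dollars

Each unit j contributes comes back to j as 4.7 × (j's share), so j prefers to contribute only if that share exceeds 1/4.7 = 0.2128; otherwise keeping the unit dominates.
The only share above 0.2128 is G's 9/38, contributing 42; the remaining 8 contribute 0. Total contributed: 42.
The reservoir fund pays out 4.7 × 42 = 197.40 in total (split across the unequal shares, but the aggregate is all that matters for the group sum).
The 8 free-riders keep 42 each, adding 336. Group total = 336 + 197.40 = 533.40.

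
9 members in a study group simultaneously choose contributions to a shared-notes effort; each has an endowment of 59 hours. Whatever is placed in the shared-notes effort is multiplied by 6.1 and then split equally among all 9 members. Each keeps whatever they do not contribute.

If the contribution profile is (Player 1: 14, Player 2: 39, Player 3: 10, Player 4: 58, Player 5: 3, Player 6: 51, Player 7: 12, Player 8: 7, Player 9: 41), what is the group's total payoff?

Total contributed: 14 + 39 + 10 + 58 + 3 + 51 + 12 + 7 + 41 = 235; total kept: 9 × 59 − 235 = 296.
The shared-notes effort pays out 6.1 × 235 = 1433.50 in aggregate.
Group total = 296 + 1433.50 = 1729.50.

1729.50 hours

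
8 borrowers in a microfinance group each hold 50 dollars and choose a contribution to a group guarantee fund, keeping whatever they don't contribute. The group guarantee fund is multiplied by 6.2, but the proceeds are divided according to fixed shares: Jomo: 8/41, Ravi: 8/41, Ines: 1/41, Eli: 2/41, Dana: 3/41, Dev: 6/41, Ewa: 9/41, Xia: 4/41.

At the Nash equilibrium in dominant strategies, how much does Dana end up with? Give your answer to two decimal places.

118.05 dollars

Each unit j contributes comes back to j as 6.2 × (j's share), so j prefers to contribute only if that share exceeds 1/6.2 = 0.1613; otherwise keeping the unit dominates.
The shares above 0.1613 belong to Jomo, Ravi and Ewa, contributing 50 each; the remaining 5 contribute 0. Total contributed: 150.
Dana keeps 50 and receives 6.2 × 150 × 3/41 = 68.05 from the group guarantee fund, for a payoff of 118.05.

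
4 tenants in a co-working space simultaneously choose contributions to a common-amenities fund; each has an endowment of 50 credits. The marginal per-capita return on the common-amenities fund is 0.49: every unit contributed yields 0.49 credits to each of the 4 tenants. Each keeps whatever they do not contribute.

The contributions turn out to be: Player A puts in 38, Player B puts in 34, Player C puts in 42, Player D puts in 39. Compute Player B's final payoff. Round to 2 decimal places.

Total contributed: 38 + 34 + 42 + 39 = 153.
Each receives 0.49 × 153 = 74.97 from the common-amenities fund.
Player B keeps 50 − 34 = 16, so Player B's payoff is 16 + 74.97 = 90.97.

90.97 credits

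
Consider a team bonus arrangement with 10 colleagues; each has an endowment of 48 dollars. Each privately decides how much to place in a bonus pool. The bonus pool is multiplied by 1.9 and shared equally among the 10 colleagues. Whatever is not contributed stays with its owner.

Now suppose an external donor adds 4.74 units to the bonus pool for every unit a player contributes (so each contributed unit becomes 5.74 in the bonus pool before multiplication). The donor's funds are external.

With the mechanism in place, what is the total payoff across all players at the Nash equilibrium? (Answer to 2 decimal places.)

The effective private return per unit is now 1.9 × 5.74 / 10 = 1.0906 > 1, so every player's dominant strategy flips to full contribution.
So the Nash equilibrium is full contribution by all 10; the group earns 1.9 × 5.74 × 480 = 5234.88.

5234.88 dollars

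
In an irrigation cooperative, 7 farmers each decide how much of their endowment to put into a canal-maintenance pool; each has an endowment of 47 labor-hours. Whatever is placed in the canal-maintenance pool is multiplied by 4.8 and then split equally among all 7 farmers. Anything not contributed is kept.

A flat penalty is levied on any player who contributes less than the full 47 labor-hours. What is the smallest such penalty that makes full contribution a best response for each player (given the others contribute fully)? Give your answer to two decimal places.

14.77 labor-hours

Given the others contribute fully, the best deviation is to contribute 0 (any partial contribution still incurs the fine and gives up units whose private return 0.6857 is below 1).
Deviating from 47 to 0 saves 47 labor-hours but forfeits the deviator's share of the drop in the canal-maintenance pool: 4.8/7 × 47 = 32.23.
So the deviation gain is 47 − 32.23 = 14.77, and the fine must be at least 14.77 labor-hours to wipe it out.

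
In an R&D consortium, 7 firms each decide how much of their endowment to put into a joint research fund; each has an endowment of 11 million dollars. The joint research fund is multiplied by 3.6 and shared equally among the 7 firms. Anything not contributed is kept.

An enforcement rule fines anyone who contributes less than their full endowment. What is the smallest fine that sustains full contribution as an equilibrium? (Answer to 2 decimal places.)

5.34 million dollars

Given the others contribute fully, the best deviation is to contribute 0 (any partial contribution still incurs the fine and gives up units whose private return 0.5143 is below 1).
Deviating from 11 to 0 saves 11 million dollars but forfeits the deviator's share of the drop in the joint research fund: 3.6/7 × 11 = 5.66.
So the deviation gain is 11 − 5.66 = 5.34, and the fine must be at least 5.34 million dollars to wipe it out.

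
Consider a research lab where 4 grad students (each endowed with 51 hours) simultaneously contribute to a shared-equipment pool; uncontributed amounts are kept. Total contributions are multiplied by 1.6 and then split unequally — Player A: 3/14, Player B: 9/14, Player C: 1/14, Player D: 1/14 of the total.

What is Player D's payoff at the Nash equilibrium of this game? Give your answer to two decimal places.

Player j's private return per contributed unit is 1.6 × (j's share). Contributing is weakly dominant for j when that share is at least 1/1.6 = 0.6250, and contributing 0 is dominant otherwise.
Player B alone (share 9/14) is above the threshold, contributing 51; the remaining 3 contribute 0. Total contributed: 51.
Player D keeps 51 and receives 1.6 × 51 × 1/14 = 5.83 from the shared-equipment pool, for a payoff of 56.83.

56.83 hours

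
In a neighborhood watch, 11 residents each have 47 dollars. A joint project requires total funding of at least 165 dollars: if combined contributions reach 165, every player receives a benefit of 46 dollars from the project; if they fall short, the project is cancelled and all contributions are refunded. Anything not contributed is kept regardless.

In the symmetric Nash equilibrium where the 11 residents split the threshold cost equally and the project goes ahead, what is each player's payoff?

Equal share of the threshold: 165/11 = 15.
At this profile no one gains by cutting their contribution: any cut drops the total below 165, the project is cancelled, contributions are refunded, and the deviator ends with 47, which is less than 47 − 15 + 46 = 78. Contributing more than 15 just wastes the excess. So contributing exactly 15 is a best response.
Each player's payoff: 47 − 15 + 46 = 78.

78 dollars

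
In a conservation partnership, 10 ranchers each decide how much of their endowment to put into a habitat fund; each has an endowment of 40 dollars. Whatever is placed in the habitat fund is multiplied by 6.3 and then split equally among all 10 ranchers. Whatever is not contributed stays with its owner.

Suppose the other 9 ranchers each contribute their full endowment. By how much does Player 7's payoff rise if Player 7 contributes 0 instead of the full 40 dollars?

14.80 dollars

Switching from a contribution of 40 to 0 lets Player 7 keep an extra 40 dollars, but lowers the habitat fund by 40, which costs Player 7 their own share of that drop: 6.3/10 × 40 = 25.20.
Net gain = 40 − 25.20 = 14.80. The private return per contributed unit (0.6300) is below 1, so free-riding is indeed the best response regardless of what the others do.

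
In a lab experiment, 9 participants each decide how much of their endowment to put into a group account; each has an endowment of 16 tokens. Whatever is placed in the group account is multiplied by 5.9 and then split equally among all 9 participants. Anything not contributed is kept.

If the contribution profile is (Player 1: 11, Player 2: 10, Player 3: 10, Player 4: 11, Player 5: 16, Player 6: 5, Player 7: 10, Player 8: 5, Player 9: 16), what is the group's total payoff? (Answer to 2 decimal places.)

604.60 tokens

Total contributed: 11 + 10 + 10 + 11 + 16 + 5 + 10 + 5 + 16 = 94; total kept: 9 × 16 − 94 = 50.
The group account pays out 5.9 × 94 = 554.60 in aggregate.
Group total = 50 + 554.60 = 604.60.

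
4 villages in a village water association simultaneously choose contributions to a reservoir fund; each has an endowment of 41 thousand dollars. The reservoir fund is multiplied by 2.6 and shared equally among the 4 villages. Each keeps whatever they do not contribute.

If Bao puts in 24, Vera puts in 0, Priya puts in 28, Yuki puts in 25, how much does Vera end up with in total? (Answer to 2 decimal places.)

Total contributed: 24 + 0 + 28 + 25 = 77.
Each receives 2.6 × 77 / 4 = 50.05 from the reservoir fund.
Vera keeps 41 − 0 = 41, so Vera's payoff is 41 + 50.05 = 91.05.

91.05 thousand dollars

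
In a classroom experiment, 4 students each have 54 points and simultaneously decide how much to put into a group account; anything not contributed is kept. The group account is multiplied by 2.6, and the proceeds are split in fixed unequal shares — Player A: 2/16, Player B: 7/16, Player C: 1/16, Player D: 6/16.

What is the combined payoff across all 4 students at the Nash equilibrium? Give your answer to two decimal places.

302.40 points

For player j, contributing a unit is worthwhile iff 2.6 × (j's share) ≥ 1, i.e. iff j's share is at least 0.3846.
The only share above 0.3846 is Player B's 7/16, contributing 54; the remaining 3 contribute 0. Total contributed: 54.
The group account pays out 2.6 × 54 = 140.40 in total (split across the unequal shares, but the aggregate is all that matters for the group sum).
The 3 free-riders keep 54 each, adding 162. Group total = 162 + 140.40 = 302.40.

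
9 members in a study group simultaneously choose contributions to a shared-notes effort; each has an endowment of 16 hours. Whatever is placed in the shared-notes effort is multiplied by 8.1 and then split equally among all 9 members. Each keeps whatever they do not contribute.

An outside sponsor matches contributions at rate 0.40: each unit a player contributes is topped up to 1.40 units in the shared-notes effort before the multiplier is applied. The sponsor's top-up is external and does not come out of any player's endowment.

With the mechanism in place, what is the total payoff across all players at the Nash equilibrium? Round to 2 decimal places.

Under the mechanism each unit contributed yields 8.1 × 1.40 / 9 = 1.2600 back to its contributor per unit of net cost, which exceeds 1, making full contribution the dominant choice for everyone.
So the Nash equilibrium is full contribution by all 9; the group earns 8.1 × 1.40 × 144 = 1632.96.

1632.96 hours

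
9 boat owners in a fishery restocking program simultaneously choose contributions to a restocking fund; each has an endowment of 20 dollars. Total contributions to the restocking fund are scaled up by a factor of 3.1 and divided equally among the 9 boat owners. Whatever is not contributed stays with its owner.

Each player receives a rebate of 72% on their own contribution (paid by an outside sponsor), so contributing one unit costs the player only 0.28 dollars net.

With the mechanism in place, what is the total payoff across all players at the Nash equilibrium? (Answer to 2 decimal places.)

687.60 dollars

The effective private return per unit is now (3.1/9) / 0.28 = 1.2302 > 1, so every player's dominant strategy flips to full contribution.
At the Nash equilibrium everyone contributes 20. Group total payoff = 9 × (20 × 0.72 + 3.1 × 20) = 687.60.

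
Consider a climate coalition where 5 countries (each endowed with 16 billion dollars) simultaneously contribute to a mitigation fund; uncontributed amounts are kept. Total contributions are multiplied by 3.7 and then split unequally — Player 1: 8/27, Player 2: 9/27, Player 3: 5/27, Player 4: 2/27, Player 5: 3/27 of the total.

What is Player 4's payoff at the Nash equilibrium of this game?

24.77 billion dollars

A player with share s gets back 3.7·s per unit contributed, so full contribution is dominant for anyone with s > 1/3.7 = 0.2703 and zero contribution is dominant for anyone below.
Player 1 and Player 2 are above the threshold, contributing 16 each; the remaining 3 contribute 0. Total contributed: 32.
Player 4 keeps 16 and receives 3.7 × 32 × 2/27 = 8.77 from the mitigation fund, for a payoff of 24.77.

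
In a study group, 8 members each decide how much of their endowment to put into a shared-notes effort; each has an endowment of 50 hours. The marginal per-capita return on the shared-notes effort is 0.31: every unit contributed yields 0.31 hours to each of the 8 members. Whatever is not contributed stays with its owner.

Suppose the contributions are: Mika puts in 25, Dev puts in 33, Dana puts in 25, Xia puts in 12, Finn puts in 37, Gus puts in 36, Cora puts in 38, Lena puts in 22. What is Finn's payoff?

83.68 hours

Total contributed: 25 + 33 + 25 + 12 + 37 + 36 + 38 + 22 = 228.
Each receives 0.31 × 228 = 70.68 from the shared-notes effort.
Finn keeps 50 − 37 = 13, so Finn's payoff is 13 + 70.68 = 83.68.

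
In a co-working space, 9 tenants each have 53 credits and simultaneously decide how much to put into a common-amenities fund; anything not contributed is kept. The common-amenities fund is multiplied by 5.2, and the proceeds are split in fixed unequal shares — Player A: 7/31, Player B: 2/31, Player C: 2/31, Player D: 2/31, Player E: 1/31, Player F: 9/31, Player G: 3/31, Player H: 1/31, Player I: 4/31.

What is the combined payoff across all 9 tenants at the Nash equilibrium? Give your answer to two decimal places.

Each unit j contributes comes back to j as 5.2 × (j's share), so j prefers to contribute only if that share exceeds 1/5.2 = 0.1923; otherwise keeping the unit dominates.
Player A and Player F clear that bar, contributing 53 each; the remaining 7 contribute 0. Total contributed: 106.
The common-amenities fund pays out 5.2 × 106 = 551.20 in total (split across the unequal shares, but the aggregate is all that matters for the group sum).
The 7 free-riders keep 53 each, adding 371. Group total = 371 + 551.20 = 922.20.

922.20 credits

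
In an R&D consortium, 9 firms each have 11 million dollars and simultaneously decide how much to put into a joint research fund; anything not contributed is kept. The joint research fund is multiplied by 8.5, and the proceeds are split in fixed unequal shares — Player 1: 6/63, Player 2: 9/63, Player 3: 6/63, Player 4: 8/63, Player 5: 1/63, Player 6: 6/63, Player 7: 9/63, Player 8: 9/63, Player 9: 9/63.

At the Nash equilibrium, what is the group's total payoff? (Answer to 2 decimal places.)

Player j's private return per contributed unit is 8.5 × (j's share). Contributing is weakly dominant for j when that share is at least 1/8.5 = 0.1176, and contributing 0 is dominant otherwise.
Player 2, Player 4, Player 7, Player 8 and Player 9 are above the threshold, contributing 11 each; the remaining 4 contribute 0. Total contributed: 55.
The joint research fund pays out 8.5 × 55 = 467.50 in total (split across the unequal shares, but the aggregate is all that matters for the group sum).
The 4 free-riders keep 11 each, adding 44. Group total = 44 + 467.50 = 511.50.

511.50 million dollars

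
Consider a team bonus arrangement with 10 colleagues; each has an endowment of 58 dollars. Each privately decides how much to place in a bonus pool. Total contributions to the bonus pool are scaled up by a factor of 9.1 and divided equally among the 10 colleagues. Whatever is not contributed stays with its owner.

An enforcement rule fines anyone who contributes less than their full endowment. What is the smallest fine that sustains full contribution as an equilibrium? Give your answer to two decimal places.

Given the others contribute fully, the best deviation is to contribute 0 (any partial contribution still incurs the fine and gives up units whose private return 0.9100 is below 1).
Deviating from 58 to 0 saves 58 dollars but forfeits the deviator's share of the drop in the bonus pool: 9.1/10 × 58 = 52.78.
So the deviation gain is 58 − 52.78 = 5.22, and the fine must be at least 5.22 dollars to wipe it out.

5.22 dollars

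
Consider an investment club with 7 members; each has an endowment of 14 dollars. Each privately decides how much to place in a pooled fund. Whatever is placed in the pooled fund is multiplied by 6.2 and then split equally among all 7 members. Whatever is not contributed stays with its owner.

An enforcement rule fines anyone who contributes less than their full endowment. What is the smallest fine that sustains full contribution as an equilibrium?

Given the others contribute fully, the best deviation is to contribute 0 (any partial contribution still incurs the fine and gives up units whose private return 0.8857 is below 1).
Deviating from 14 to 0 saves 14 dollars but forfeits the deviator's share of the drop in the pooled fund: 6.2/7 × 14 = 12.40.
So the deviation gain is 14 − 12.40 = 1.60, and the fine must be at least 1.60 dollars to wipe it out.

1.60 dollars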